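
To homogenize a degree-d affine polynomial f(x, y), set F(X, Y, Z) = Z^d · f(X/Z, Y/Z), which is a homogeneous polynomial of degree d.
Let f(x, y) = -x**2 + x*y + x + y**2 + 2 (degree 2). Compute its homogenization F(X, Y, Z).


F(X, Y, Z) = -X**2 + X*Y + X*Z + Y**2 + 2*Z**2

deg(f) = 2.
Substitute x = X/Z, y = Y/Z into f, then multiply by Z^2.
  monomial -1·x^2·y^0 ↦ -1·X^2·Y^0·Z^0.
  monomial 1·x^1·y^1 ↦ 1·X^1·Y^1·Z^0.
  monomial 1·x^1·y^0 ↦ 1·X^1·Y^0·Z^1.
  monomial 1·x^0·y^2 ↦ 1·X^0·Y^2·Z^0.
  monomial 2·x^0·y^0 ↦ 2·X^0·Y^0·Z^2.
Collecting: F(X, Y, Z) = -X**2 + X*Y + X*Z + Y**2 + 2*Z**2.


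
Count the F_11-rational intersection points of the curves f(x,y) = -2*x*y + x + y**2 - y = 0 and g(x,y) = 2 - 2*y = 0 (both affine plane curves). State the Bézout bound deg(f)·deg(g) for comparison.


Common zeros: {(0, 1)}; count = 1; Bézout bound = 2.

deg(f) = 2, deg(g) = 1, so Bézout bound = 2.
Scan x ∈ F_11. For each x, list the y ∈ F_11 with f(x, y) ≡ 0 and those with g(x, y) ≡ 0 (mod 11); the common zeros in that column are the intersection.
  x = 0: f ≡ 0 at y ∈ {0, 1}; g ≡ 0 at y ∈ {1}; common: {1}.
  x = 1: f ≡ 0 at y ∈ {5, 9}; g ≡ 0 at y ∈ {1}; common: ∅.
  x = 2: f ≡ 0 at y ∈ ∅; g ≡ 0 at y ∈ {1}; common: ∅.
  x = 3: f ≡ 0 at y ∈ {8, 10}; g ≡ 0 at y ∈ {1}; common: ∅.
  x = 4: f ≡ 0 at y ∈ ∅; g ≡ 0 at y ∈ {1}; common: ∅.
  x = 5: f ≡ 0 at y ∈ ∅; g ≡ 0 at y ∈ {1}; common: ∅.
  x = 6: f ≡ 0 at y ∈ ∅; g ≡ 0 at y ∈ {1}; common: ∅.
  x = 7: f ≡ 0 at y ∈ ∅; g ≡ 0 at y ∈ {1}; common: ∅.
  x = 8: f ≡ 0 at y ∈ {2, 4}; g ≡ 0 at y ∈ {1}; common: ∅.
  x = 9: f ≡ 0 at y ∈ ∅; g ≡ 0 at y ∈ {1}; common: ∅.
  x = 10: f ≡ 0 at y ∈ {3, 7}; g ≡ 0 at y ∈ {1}; common: ∅.
Collecting: common zeros = {(0, 1)}, so the count is 1.
Comparison with the Bézout bound: 1 ≤ 2 = deg(f)·deg(g), as expected for curves with no common component (the affine F_11-count falls short of the bound because intersections may lie at infinity, over extension fields, or carry multiplicity).


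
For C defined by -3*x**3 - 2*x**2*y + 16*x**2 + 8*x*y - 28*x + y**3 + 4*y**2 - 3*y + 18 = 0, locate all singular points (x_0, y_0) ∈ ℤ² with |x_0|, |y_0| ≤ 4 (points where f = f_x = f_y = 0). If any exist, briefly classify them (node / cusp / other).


Singular points: {(2, -1)}; classification: cusp.

Compute partial derivatives:
  f_x = -9*x**2 - 4*x*y + 32*x + 8*y - 28.
  f_y = -2*x**2 + 8*x + 3*y**2 + 8*y - 3.
Scan x_0 ∈ {−4, ..., 4}. For each x_0, f_y(x_0, y) is a polynomial in y; find its integer roots y ∈ {−4, ..., 4}, then test f_x and f at those candidates.
  x = -4: f_y(-4, y) = 3*y**2 + 8*y - 67; no integer root y with |y| ≤ 4.
  x = -3: f_y(-3, y) = 3*y**2 + 8*y - 45; no integer root y with |y| ≤ 4.
  x = -2: f_y(-2, y) = 3*y**2 + 8*y - 27; no integer root y with |y| ≤ 4.
  x = -1: f_y(-1, y) = 3*y**2 + 8*y - 13; no integer root y with |y| ≤ 4.
  x = 0: f_y(0, y) = 3*y**2 + 8*y - 3; vanishes at y ∈ {-3}. (0, -3): f_x = -52 ≠ 0.
  x = 1: f_y(1, y) = 3*y**2 + 8*y + 3; no integer root y with |y| ≤ 4.
  x = 2: f_y(2, y) = 3*y**2 + 8*y + 5; vanishes at y ∈ {-1}. (2, -1): f_x = 0, f = 0 — SINGULAR.
  x = 3: f_y(3, y) = 3*y**2 + 8*y + 3; no integer root y with |y| ≤ 4.
  x = 4: f_y(4, y) = 3*y**2 + 8*y - 3; vanishes at y ∈ {-3}. (4, -3): f_x = -20 ≠ 0.
Only singular point on the grid: (2, -1).
Classify: substitute x = 2 + u, y = -1 + v and expand: f = -3*u**3 - 2*u**2*v + v**3 + v**2.
No constant or linear terms (consistent with a singular point). Quadratic part: v**2. Cubic part: -3*u**3 - 2*u**2*v + v**3.
The quadratic part v**2 is a perfect square, so there is a single (double) tangent line v = 0, i.e. y = -1. Restricting the cubic part to that line (v = 0) leaves -3*u**3 ≠ 0, so f is not divisible by v and the branch is v² ≈ 3*u**3 to lowest order — this is a cusp.
Classification: cusp.


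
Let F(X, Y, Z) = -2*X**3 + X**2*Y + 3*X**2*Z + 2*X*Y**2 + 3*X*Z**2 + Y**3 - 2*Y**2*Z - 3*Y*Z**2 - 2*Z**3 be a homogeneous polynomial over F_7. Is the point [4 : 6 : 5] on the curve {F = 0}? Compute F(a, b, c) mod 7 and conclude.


F(4,6,5) ≡ 1 (mod 7); P is NOT on the curve.

Evaluate F(4, 6, 5) term-by-term (mod 7).
  -2*X**3 ↦ -2·64·1·1 = -128
  X**2*Y ↦ 1·16·6·1 = 96
  3*X**2*Z ↦ 3·16·1·5 = 240
  2*X*Y**2 ↦ 2·4·36·1 = 288
  3*X*Z**2 ↦ 3·4·1·25 = 300
  Y**3 ↦ 1·1·216·1 = 216
  -2*Y**2*Z ↦ -2·1·36·5 = -360
  -3*Y*Z**2 ↦ -3·1·6·25 = -450
  -2*Z**3 ↦ -2·1·1·125 = -250
Sum: F(4, 6, 5) = (-128) + (96) + (240) + (288) + (300) + (216) + (-360) + (-450) + (-250) = -48.
Reducing mod 7: -48 ≡ 1 (mod 7).
Since F(a, b, c) ≡ 1 ≠ 0 (mod 7), P does NOT lie on the curve.


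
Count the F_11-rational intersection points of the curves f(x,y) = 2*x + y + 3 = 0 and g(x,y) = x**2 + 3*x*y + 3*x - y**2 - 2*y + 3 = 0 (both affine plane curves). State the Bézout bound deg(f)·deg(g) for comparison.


Common zeros: {(0, 8), (7, 5)}; count = 2; Bézout bound = 2.

deg(f) = 1, deg(g) = 2, so Bézout bound = 2.
Scan x ∈ F_11. For each x, list the y ∈ F_11 with f(x, y) ≡ 0 and those with g(x, y) ≡ 0 (mod 11); the common zeros in that column are the intersection.
  x = 0: f ≡ 0 at y ∈ {8}; g ≡ 0 at y ∈ {1, 8}; common: {8}.
  x = 1: f ≡ 0 at y ∈ {6}; g ≡ 0 at y ∈ ∅; common: ∅.
  x = 2: f ≡ 0 at y ∈ {4}; g ≡ 0 at y ∈ ∅; common: ∅.
  x = 3: f ≡ 0 at y ∈ {2}; g ≡ 0 at y ∈ {3, 4}; common: ∅.
  x = 4: f ≡ 0 at y ∈ {0}; g ≡ 0 at y ∈ {4, 6}; common: ∅.
  x = 5: f ≡ 0 at y ∈ {9}; g ≡ 0 at y ∈ {1}; common: ∅.
  x = 6: f ≡ 0 at y ∈ {7}; g ≡ 0 at y ∈ {8}; common: ∅.
  x = 7: f ≡ 0 at y ∈ {5}; g ≡ 0 at y ∈ {3, 5}; common: {5}.
  x = 8: f ≡ 0 at y ∈ {3}; g ≡ 0 at y ∈ {5, 6}; common: ∅.
  x = 9: f ≡ 0 at y ∈ {1}; g ≡ 0 at y ∈ ∅; common: ∅.
  x = 10: f ≡ 0 at y ∈ {10}; g ≡ 0 at y ∈ ∅; common: ∅.
Collecting: common zeros = {(0, 8), (7, 5)}, so the count is 2.
Comparison with the Bézout bound: 2 ≤ 2 = deg(f)·deg(g), as expected for curves with no common component (the bound is attained).


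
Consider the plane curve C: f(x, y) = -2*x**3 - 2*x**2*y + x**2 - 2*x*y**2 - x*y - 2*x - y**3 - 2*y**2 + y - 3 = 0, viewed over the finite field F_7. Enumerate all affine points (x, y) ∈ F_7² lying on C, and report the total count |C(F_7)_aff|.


Affine F_7-points: {(1, 6), (2, 1), (5, 0)}; count = 3.

For each of the 49 pairs (x, y) ∈ F_7², evaluate f(x, y) mod 7. Record the zeros.
  x = 0: [0↦4, 1↦2, 2↦4, 3↦4, 4↦3, 5↦2, 6↦2]  zeros at y ∈ ∅
  x = 1: [0↦1, 1↦1, 2↦1, 3↦2, 4↦5, 5↦4, 6↦0]  zeros at y ∈ {6}
  x = 2: [0↦2, 1↦0, 2↦1, 3↦6, 4↦2, 5↦4, 6↦6]  zeros at y ∈ {1}
  x = 3: [0↦2, 1↦1, 2↦6, 3↦4, 4↦3, 5↦4, 6↦1]  zeros at y ∈ ∅
  x = 4: [0↦3, 1↦6, 2↦4, 3↦5, 4↦3, 5↦6, 6↦1]  zeros at y ∈ ∅
  x = 5: [0↦0, 1↦3, 2↦4, 3↦4, 4↦4, 5↦5, 6↦1]  zeros at y ∈ {0}
  x = 6: [0↦2, 1↦1, 2↦1, 3↦3, 4↦1, 5↦3, 6↦3]  zeros at y ∈ ∅
Collecting zeros: affine points = {(1, 6), (2, 1), (5, 0)}.
Total count |C(F_7)_aff| = 3.


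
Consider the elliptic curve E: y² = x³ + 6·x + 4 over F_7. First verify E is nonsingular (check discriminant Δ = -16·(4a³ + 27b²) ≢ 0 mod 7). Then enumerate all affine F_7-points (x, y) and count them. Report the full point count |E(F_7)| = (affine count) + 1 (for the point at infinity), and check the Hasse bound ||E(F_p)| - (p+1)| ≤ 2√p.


Affine points = {(0, 2), (0, 5), (1, 2), (1, 5), (3, 0), (4, 1), (4, 6), (6, 2), (6, 5)}; affine count = 9; |E(F_7)| = 10.

Discriminant check: Δ ∝ 4a³ + 27b² = 4·6³ + 27·4² = 4·216 + 27·16 ≡ 1 (mod 7). Nonzero ⇒ E is nonsingular.
For each x ∈ F_7, compute rhs = x³ + 6·x + 4 mod 7, then count y ∈ F_7 with y² ≡ rhs.
  x = 0: rhs = 4, matching y values: 2, 5 (2 points).
  x = 1: rhs = 4, matching y values: 2, 5 (2 points).
  x = 2: rhs = 3, matching y values: none (0 points).
  x = 3: rhs = 0, matching y values: 0 (1 points).
  x = 4: rhs = 1, matching y values: 1, 6 (2 points).
  x = 5: rhs = 5, matching y values: none (0 points).
  x = 6: rhs = 4, matching y values: 2, 5 (2 points).
Total affine count: 9.
Full point count |E(F_7)| = 9 + 1 = 10.
Hasse bound: |10 − (7+1)| = |2| = 2 ≤ 2√7 ≈ 5.2915 ✓.


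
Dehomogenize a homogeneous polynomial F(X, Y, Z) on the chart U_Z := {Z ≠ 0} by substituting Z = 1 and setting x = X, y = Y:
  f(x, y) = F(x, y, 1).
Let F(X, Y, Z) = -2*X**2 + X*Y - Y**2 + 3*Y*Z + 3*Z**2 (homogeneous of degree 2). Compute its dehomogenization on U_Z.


f(x, y) = -2*x**2 + x*y - y**2 + 3*y + 3

On U_Z we set Z = 1. Each monomial c·X^i·Y^j·Z^k in F becomes c·x^i·y^j·1^k = c·x^i·y^j.
Substituting Z = 1: F(X, Y, 1) = -2*x**2 + x*y - y**2 + 3*y + 3.
Note: deg(f) ≤ deg(F) = 2; strict inequality happens when F is divisible by Z (lost terms).


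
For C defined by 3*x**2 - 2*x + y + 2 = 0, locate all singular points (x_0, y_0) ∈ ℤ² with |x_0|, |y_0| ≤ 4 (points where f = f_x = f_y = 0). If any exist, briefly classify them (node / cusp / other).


No singular points in the scanned grid; C is smooth there.

Compute partial derivatives:
  f_x = 6*x - 2.
  f_y = 1.
f_y = 1 is a nonzero constant, so f_y never vanishes: no point (x, y) can satisfy f = f_x = f_y = 0. In particular no (x, y) ∈ {−4, ..., 4}² is singular; the curve is smooth.


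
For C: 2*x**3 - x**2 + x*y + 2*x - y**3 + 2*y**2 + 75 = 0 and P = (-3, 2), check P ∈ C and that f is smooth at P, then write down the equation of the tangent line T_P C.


Tangent line at P: 64*x - 7*y + 206 = 0.

Step 1: f(-3, 2) = 0, so P lies on C.
Step 2: partial derivatives
  f_x(x, y) = 6*x**2 - 2*x + y + 2, f_y(x, y) = x - 3*y**2 + 4*y.
  f_x(P) = 64, f_y(P) = -7 (gradient nonzero, so P is smooth).
Step 3: tangent line at P: 64·(x − -3) + -7·(y − 2) = 0.
Expanding: 64*x - 7*y + 206 = 0.


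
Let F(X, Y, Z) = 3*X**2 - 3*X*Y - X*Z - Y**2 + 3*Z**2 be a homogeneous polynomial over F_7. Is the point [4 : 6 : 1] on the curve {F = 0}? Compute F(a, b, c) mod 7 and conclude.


F(4,6,1) ≡ 2 (mod 7); P is NOT on the curve.

Evaluate F(4, 6, 1) term-by-term (mod 7).
  3*X**2 ↦ 3·16·1·1 = 48
  -3*X*Y ↦ -3·4·6·1 = -72
  -X*Z ↦ -1·4·1·1 = -4
  -Y**2 ↦ -1·1·36·1 = -36
  3*Z**2 ↦ 3·1·1·1 = 3
Sum: F(4, 6, 1) = (48) + (-72) + (-4) + (-36) + (3) = -61.
Reducing mod 7: -61 ≡ 2 (mod 7).
Since F(a, b, c) ≡ 2 ≠ 0 (mod 7), P does NOT lie on the curve.


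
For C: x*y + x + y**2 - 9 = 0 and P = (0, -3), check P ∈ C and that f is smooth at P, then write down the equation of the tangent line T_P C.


Tangent line at P: -2*x - 6*y - 18 = 0.

Step 1: f(0, -3) = 0, so P lies on C.
Step 2: partial derivatives
  f_x(x, y) = y + 1, f_y(x, y) = x + 2*y.
  f_x(P) = -2, f_y(P) = -6 (gradient nonzero, so P is smooth).
Step 3: tangent line at P: -2·(x − 0) + -6·(y − -3) = 0.
Expanding: -2*x - 6*y - 18 = 0.


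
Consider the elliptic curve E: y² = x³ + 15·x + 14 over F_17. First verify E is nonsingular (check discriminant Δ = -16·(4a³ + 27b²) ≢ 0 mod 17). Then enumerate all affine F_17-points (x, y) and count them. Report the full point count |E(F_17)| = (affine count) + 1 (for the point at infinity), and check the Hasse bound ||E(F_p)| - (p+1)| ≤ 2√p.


Affine points = {(1, 8), (1, 9), (2, 1), (2, 16), (3, 1), (3, 16), (4, 6), (4, 11), (8, 0), (10, 5), (10, 12), (12, 1), (12, 16), (13, 3), (13, 14), (16, 7), (16, 10)}; affine count = 17; |E(F_17)| = 18.

Discriminant check: Δ ∝ 4a³ + 27b² = 4·15³ + 27·14² = 4·3375 + 27·196 ≡ 7 (mod 17). Nonzero ⇒ E is nonsingular.
For each x ∈ F_17, compute rhs = x³ + 15·x + 14 mod 17, then count y ∈ F_17 with y² ≡ rhs.
  x = 0: rhs = 14, matching y values: none (0 points).
  x = 1: rhs = 13, matching y values: 8, 9 (2 points).
  x = 2: rhs = 1, matching y values: 1, 16 (2 points).
  x = 3: rhs = 1, matching y values: 1, 16 (2 points).
  x = 4: rhs = 2, matching y values: 6, 11 (2 points).
  x = 5: rhs = 10, matching y values: none (0 points).
  x = 6: rhs = 14, matching y values: none (0 points).
  x = 7: rhs = 3, matching y values: none (0 points).
  x = 8: rhs = 0, matching y values: 0 (1 points).
  x = 9: rhs = 11, matching y values: none (0 points).
  x = 10: rhs = 8, matching y values: 5, 12 (2 points).
  x = 11: rhs = 14, matching y values: none (0 points).
  x = 12: rhs = 1, matching y values: 1, 16 (2 points).
  x = 13: rhs = 9, matching y values: 3, 14 (2 points).
  x = 14: rhs = 10, matching y values: none (0 points).
  x = 15: rhs = 10, matching y values: none (0 points).
  x = 16: rhs = 15, matching y values: 7, 10 (2 points).
Total affine count: 17.
Full point count |E(F_17)| = 17 + 1 = 18.
Hasse bound: |18 − (17+1)| = |0| = 0 ≤ 2√17 ≈ 8.2462 ✓.


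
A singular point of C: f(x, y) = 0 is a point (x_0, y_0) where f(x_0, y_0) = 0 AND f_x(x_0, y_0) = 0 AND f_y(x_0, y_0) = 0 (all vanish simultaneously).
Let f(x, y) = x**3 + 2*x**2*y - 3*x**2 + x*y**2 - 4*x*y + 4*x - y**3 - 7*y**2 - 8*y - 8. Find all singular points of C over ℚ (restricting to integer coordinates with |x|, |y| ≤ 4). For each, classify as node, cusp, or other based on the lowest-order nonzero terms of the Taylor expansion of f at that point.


Singular points: {(2, -2)}; classification: node.

Compute partial derivatives:
  f_x = 3*x**2 + 4*x*y - 6*x + y**2 - 4*y + 4.
  f_y = 2*x**2 + 2*x*y - 4*x - 3*y**2 - 14*y - 8.
Scan x_0 ∈ {−4, ..., 4}. For each x_0, f_y(x_0, y) is a polynomial in y; find its integer roots y ∈ {−4, ..., 4}, then test f_x and f at those candidates.
  x = -4: f_y(-4, y) = -3*y**2 - 22*y + 40; no integer root y with |y| ≤ 4.
  x = -3: f_y(-3, y) = -3*y**2 - 20*y + 22; no integer root y with |y| ≤ 4.
  x = -2: f_y(-2, y) = -3*y**2 - 18*y + 8; no integer root y with |y| ≤ 4.
  x = -1: f_y(-1, y) = -3*y**2 - 16*y - 2; no integer root y with |y| ≤ 4.
  x = 0: f_y(0, y) = -3*y**2 - 14*y - 8; vanishes at y ∈ {-4}. (0, -4): f_x = 36 ≠ 0.
  x = 1: f_y(1, y) = -3*y**2 - 12*y - 10; no integer root y with |y| ≤ 4.
  x = 2: f_y(2, y) = -3*y**2 - 10*y - 8; vanishes at y ∈ {-2}. (2, -2): f_x = 0, f = 0 — SINGULAR.
  x = 3: f_y(3, y) = -3*y**2 - 8*y - 2; no integer root y with |y| ≤ 4.
  x = 4: f_y(4, y) = -3*y**2 - 6*y + 8; no integer root y with |y| ≤ 4.
Only singular point on the grid: (2, -2).
Classify: substitute x = 2 + u, y = -2 + v and expand: f = u**3 + 2*u**2*v - u**2 + u*v**2 - v**3 + v**2.
No constant or linear terms (consistent with a singular point). Quadratic part: -u**2 + v**2. Cubic part: u**3 + 2*u**2*v + u*v**2 - v**3.
The quadratic part v**2 - u**2 = (v − u)(v + u) splits into two distinct linear factors, so there are two distinct tangent lines y − -2 = ±(x − 2) — this is a node (ordinary double point).
Classification: node.


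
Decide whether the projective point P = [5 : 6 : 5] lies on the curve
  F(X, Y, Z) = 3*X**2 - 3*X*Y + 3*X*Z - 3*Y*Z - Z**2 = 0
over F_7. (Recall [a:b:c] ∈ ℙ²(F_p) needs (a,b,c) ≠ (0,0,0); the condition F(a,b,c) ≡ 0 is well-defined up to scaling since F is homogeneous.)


F(5,6,5) ≡ 1 (mod 7); P is NOT on the curve.

Evaluate F(5, 6, 5) term-by-term (mod 7).
  3*X**2 ↦ 3·25·1·1 = 75
  -3*X*Y ↦ -3·5·6·1 = -90
  3*X*Z ↦ 3·5·1·5 = 75
  -3*Y*Z ↦ -3·1·6·5 = -90
  -Z**2 ↦ -1·1·1·25 = -25
Sum: F(5, 6, 5) = (75) + (-90) + (75) + (-90) + (-25) = -55.
Reducing mod 7: -55 ≡ 1 (mod 7).
Since F(a, b, c) ≡ 1 ≠ 0 (mod 7), P does NOT lie on the curve.


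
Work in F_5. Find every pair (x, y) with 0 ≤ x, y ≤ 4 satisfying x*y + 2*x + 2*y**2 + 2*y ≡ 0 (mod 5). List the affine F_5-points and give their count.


Affine F_5-points: {(0, 0), (0, 4), (2, 1), (2, 2)}; count = 4.

For each of the 25 pairs (x, y) ∈ F_5², evaluate f(x, y) mod 5. Record the zeros.
  x = 0: [0↦0, 1↦4, 2↦2, 3↦4, 4↦0]  zeros at y ∈ {0, 4}
  x = 1: [0↦2, 1↦2, 2↦1, 3↦4, 4↦1]  zeros at y ∈ ∅
  x = 2: [0↦4, 1↦0, 2↦0, 3↦4, 4↦2]  zeros at y ∈ {1, 2}
  x = 3: [0↦1, 1↦3, 2↦4, 3↦4, 4↦3]  zeros at y ∈ ∅
  x = 4: [0↦3, 1↦1, 2↦3, 3↦4, 4↦4]  zeros at y ∈ ∅
Collecting zeros: affine points = {(0, 0), (0, 4), (2, 1), (2, 2)}.
Total count |C(F_5)_aff| = 4.


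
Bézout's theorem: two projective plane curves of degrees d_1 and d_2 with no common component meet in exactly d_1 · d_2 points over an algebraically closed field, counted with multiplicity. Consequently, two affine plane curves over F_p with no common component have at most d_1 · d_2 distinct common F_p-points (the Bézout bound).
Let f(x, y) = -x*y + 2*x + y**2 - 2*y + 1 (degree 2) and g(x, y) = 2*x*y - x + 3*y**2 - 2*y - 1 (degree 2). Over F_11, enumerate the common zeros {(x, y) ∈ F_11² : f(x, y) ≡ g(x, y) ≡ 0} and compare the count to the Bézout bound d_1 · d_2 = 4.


Common zeros: {(0, 1)}; count = 1; Bézout bound = 4.

deg(f) = 2, deg(g) = 2, so Bézout bound = 4.
Scan x ∈ F_11. For each x, list the y ∈ F_11 with f(x, y) ≡ 0 and those with g(x, y) ≡ 0 (mod 11); the common zeros in that column are the intersection.
  x = 0: f ≡ 0 at y ∈ {1}; g ≡ 0 at y ∈ {1, 7}; common: {1}.
  x = 1: f ≡ 0 at y ∈ ∅; g ≡ 0 at y ∈ ∅; common: ∅.
  x = 2: f ≡ 0 at y ∈ ∅; g ≡ 0 at y ∈ ∅; common: ∅.
  x = 3: f ≡ 0 at y ∈ ∅; g ≡ 0 at y ∈ {8, 9}; common: ∅.
  x = 4: f ≡ 0 at y ∈ {3}; g ≡ 0 at y ∈ ∅; common: ∅.
  x = 5: f ≡ 0 at y ∈ {0, 7}; g ≡ 0 at y ∈ {2, 10}; common: ∅.
  x = 6: f ≡ 0 at y ∈ {9, 10}; g ≡ 0 at y ∈ ∅; common: ∅.
  x = 7: f ≡ 0 at y ∈ ∅; g ≡ 0 at y ∈ {3, 4}; common: ∅.
  x = 8: f ≡ 0 at y ∈ ∅; g ≡ 0 at y ∈ ∅; common: ∅.
  x = 9: f ≡ 0 at y ∈ {5, 6}; g ≡ 0 at y ∈ ∅; common: ∅.
  x = 10: f ≡ 0 at y ∈ {4, 8}; g ≡ 0 at y ∈ {0, 5}; common: ∅.
Collecting: common zeros = {(0, 1)}, so the count is 1.
Comparison with the Bézout bound: 1 ≤ 4 = deg(f)·deg(g), as expected for curves with no common component (the affine F_11-count falls short of the bound because intersections may lie at infinity, over extension fields, or carry multiplicity).


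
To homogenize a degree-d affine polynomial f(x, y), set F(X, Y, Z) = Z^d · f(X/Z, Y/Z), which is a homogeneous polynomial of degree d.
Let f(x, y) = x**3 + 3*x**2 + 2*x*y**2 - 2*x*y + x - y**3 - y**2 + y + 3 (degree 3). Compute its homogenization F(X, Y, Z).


F(X, Y, Z) = X**3 + 3*X**2*Z + 2*X*Y**2 - 2*X*Y*Z + X*Z**2 - Y**3 - Y**2*Z + Y*Z**2 + 3*Z**3

deg(f) = 3.
Substitute x = X/Z, y = Y/Z into f, then multiply by Z^3.
  monomial 1·x^3·y^0 ↦ 1·X^3·Y^0·Z^0.
  monomial 3·x^2·y^0 ↦ 3·X^2·Y^0·Z^1.
  monomial 2·x^1·y^2 ↦ 2·X^1·Y^2·Z^0.
  monomial -2·x^1·y^1 ↦ -2·X^1·Y^1·Z^1.
  monomial 1·x^1·y^0 ↦ 1·X^1·Y^0·Z^2.
  monomial -1·x^0·y^3 ↦ -1·X^0·Y^3·Z^0.
  monomial -1·x^0·y^2 ↦ -1·X^0·Y^2·Z^1.
  monomial 1·x^0·y^1 ↦ 1·X^0·Y^1·Z^2.
  monomial 3·x^0·y^0 ↦ 3·X^0·Y^0·Z^3.
Collecting: F(X, Y, Z) = X**3 + 3*X**2*Z + 2*X*Y**2 - 2*X*Y*Z + X*Z**2 - Y**3 - Y**2*Z + Y*Z**2 + 3*Z**3.


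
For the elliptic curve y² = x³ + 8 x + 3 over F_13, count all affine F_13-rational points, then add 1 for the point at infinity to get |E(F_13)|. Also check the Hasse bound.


Affine points = {(0, 4), (0, 9), (1, 5), (1, 8), (2, 1), (2, 12), (5, 5), (5, 8), (7, 5), (7, 8), (10, 2), (10, 11)}; affine count = 12; |E(F_13)| = 13.

Discriminant check: Δ ∝ 4a³ + 27b² = 4·8³ + 27·3² = 4·512 + 27·9 ≡ 3 (mod 13). Nonzero ⇒ E is nonsingular.
For each x ∈ F_13, compute rhs = x³ + 8·x + 3 mod 13, then count y ∈ F_13 with y² ≡ rhs.
  x = 0: rhs = 3, matching y values: 4, 9 (2 points).
  x = 1: rhs = 12, matching y values: 5, 8 (2 points).
  x = 2: rhs = 1, matching y values: 1, 12 (2 points).
  x = 3: rhs = 2, matching y values: none (0 points).
  x = 4: rhs = 8, matching y values: none (0 points).
  x = 5: rhs = 12, matching y values: 5, 8 (2 points).
  x = 6: rhs = 7, matching y values: none (0 points).
  x = 7: rhs = 12, matching y values: 5, 8 (2 points).
  x = 8: rhs = 7, matching y values: none (0 points).
  x = 9: rhs = 11, matching y values: none (0 points).
  x = 10: rhs = 4, matching y values: 2, 11 (2 points).
  x = 11: rhs = 5, matching y values: none (0 points).
  x = 12: rhs = 7, matching y values: none (0 points).
Total affine count: 12.
Full point count |E(F_13)| = 12 + 1 = 13.
Hasse bound: |13 − (13+1)| = |-1| = 1 ≤ 2√13 ≈ 7.2111 ✓.


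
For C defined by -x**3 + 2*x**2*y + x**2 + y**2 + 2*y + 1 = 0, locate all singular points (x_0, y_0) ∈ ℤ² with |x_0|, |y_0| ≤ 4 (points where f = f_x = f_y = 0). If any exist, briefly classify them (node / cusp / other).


Singular points: {(0, -1)}; classification: node.

Compute partial derivatives:
  f_x = -3*x**2 + 4*x*y + 2*x.
  f_y = 2*x**2 + 2*y + 2.
Scan x_0 ∈ {−4, ..., 4}. For each x_0, f_y(x_0, y) is a polynomial in y; find its integer roots y ∈ {−4, ..., 4}, then test f_x and f at those candidates.
  x = -4: f_y(-4, y) = 2*y + 34; no integer root y with |y| ≤ 4.
  x = -3: f_y(-3, y) = 2*y + 20; no integer root y with |y| ≤ 4.
  x = -2: f_y(-2, y) = 2*y + 10; no integer root y with |y| ≤ 4.
  x = -1: f_y(-1, y) = 2*y + 4; vanishes at y ∈ {-2}. (-1, -2): f_x = 3 ≠ 0.
  x = 0: f_y(0, y) = 2*y + 2; vanishes at y ∈ {-1}. (0, -1): f_x = 0, f = 0 — SINGULAR.
  x = 1: f_y(1, y) = 2*y + 4; vanishes at y ∈ {-2}. (1, -2): f_x = -9 ≠ 0.
  x = 2: f_y(2, y) = 2*y + 10; no integer root y with |y| ≤ 4.
  x = 3: f_y(3, y) = 2*y + 20; no integer root y with |y| ≤ 4.
  x = 4: f_y(4, y) = 2*y + 34; no integer root y with |y| ≤ 4.
Only singular point on the grid: (0, -1).
Classify: substitute x = 0 + u, y = -1 + v and expand: f = -u**3 + 2*u**2*v - u**2 + v**2.
No constant or linear terms (consistent with a singular point). Quadratic part: -u**2 + v**2. Cubic part: -u**3 + 2*u**2*v.
The quadratic part v**2 - u**2 = (v − u)(v + u) splits into two distinct linear factors, so there are two distinct tangent lines y − -1 = ±(x − 0) — this is a node (ordinary double point).
Classification: node.


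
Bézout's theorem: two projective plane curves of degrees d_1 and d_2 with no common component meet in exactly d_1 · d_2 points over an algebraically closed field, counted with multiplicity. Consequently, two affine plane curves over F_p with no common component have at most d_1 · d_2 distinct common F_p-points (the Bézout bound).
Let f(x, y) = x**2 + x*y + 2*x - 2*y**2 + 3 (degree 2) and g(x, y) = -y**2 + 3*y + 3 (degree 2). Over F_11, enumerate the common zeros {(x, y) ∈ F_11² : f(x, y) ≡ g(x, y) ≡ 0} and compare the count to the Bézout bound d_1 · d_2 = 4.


Common zeros: ∅; count = 0; Bézout bound = 4.

deg(f) = 2, deg(g) = 2, so Bézout bound = 4.
Scan x ∈ F_11. For each x, list the y ∈ F_11 with f(x, y) ≡ 0 and those with g(x, y) ≡ 0 (mod 11); the common zeros in that column are the intersection.
  x = 0: f ≡ 0 at y ∈ ∅; g ≡ 0 at y ∈ ∅; common: ∅.
  x = 1: f ≡ 0 at y ∈ {2, 4}; g ≡ 0 at y ∈ ∅; common: ∅.
  x = 2: f ≡ 0 at y ∈ {0, 1}; g ≡ 0 at y ∈ ∅; common: ∅.
  x = 3: f ≡ 0 at y ∈ ∅; g ≡ 0 at y ∈ ∅; common: ∅.
  x = 4: f ≡ 0 at y ∈ {4, 9}; g ≡ 0 at y ∈ ∅; common: ∅.
  x = 5: f ≡ 0 at y ∈ ∅; g ≡ 0 at y ∈ ∅; common: ∅.
  x = 6: f ≡ 0 at y ∈ {1, 2}; g ≡ 0 at y ∈ ∅; common: ∅.
  x = 7: f ≡ 0 at y ∈ {0, 9}; g ≡ 0 at y ∈ ∅; common: ∅.
  x = 8: f ≡ 0 at y ∈ ∅; g ≡ 0 at y ∈ ∅; common: ∅.
  x = 9: f ≡ 0 at y ∈ ∅; g ≡ 0 at y ∈ ∅; common: ∅.
  x = 10: f ≡ 0 at y ∈ ∅; g ≡ 0 at y ∈ ∅; common: ∅.
Collecting: common zeros = ∅, so the count is 0.
Comparison with the Bézout bound: 0 ≤ 4 = deg(f)·deg(g), as expected for curves with no common component (the affine F_11-count falls short of the bound because intersections may lie at infinity, over extension fields, or carry multiplicity).


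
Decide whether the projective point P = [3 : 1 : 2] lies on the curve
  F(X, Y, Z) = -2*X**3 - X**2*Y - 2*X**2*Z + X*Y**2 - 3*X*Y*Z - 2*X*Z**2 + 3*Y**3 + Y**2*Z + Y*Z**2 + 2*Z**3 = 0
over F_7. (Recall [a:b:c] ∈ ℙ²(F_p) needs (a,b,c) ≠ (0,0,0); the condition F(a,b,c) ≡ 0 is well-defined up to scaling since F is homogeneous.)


F(3,1,2) ≡ 6 (mod 7); P is NOT on the curve.

Evaluate F(3, 1, 2) term-by-term (mod 7).
  -2*X**3 ↦ -2·27·1·1 = -54
  -X**2*Y ↦ -1·9·1·1 = -9
  -2*X**2*Z ↦ -2·9·1·2 = -36
  X*Y**2 ↦ 1·3·1·1 = 3
  -3*X*Y*Z ↦ -3·3·1·2 = -18
  -2*X*Z**2 ↦ -2·3·1·4 = -24
  3*Y**3 ↦ 3·1·1·1 = 3
  Y**2*Z ↦ 1·1·1·2 = 2
  Y*Z**2 ↦ 1·1·1·4 = 4
  2*Z**3 ↦ 2·1·1·8 = 16
Sum: F(3, 1, 2) = (-54) + (-9) + (-36) + (3) + (-18) + (-24) + (3) + (2) + (4) + (16) = -113.
Reducing mod 7: -113 ≡ 6 (mod 7).
Since F(a, b, c) ≡ 6 ≠ 0 (mod 7), P does NOT lie on the curve.


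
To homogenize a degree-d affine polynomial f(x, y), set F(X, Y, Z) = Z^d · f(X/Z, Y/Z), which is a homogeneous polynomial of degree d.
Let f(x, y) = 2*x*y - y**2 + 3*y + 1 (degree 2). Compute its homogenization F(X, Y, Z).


F(X, Y, Z) = 2*X*Y - Y**2 + 3*Y*Z + Z**2

deg(f) = 2.
Substitute x = X/Z, y = Y/Z into f, then multiply by Z^2.
  monomial 2·x^1·y^1 ↦ 2·X^1·Y^1·Z^0.
  monomial -1·x^0·y^2 ↦ -1·X^0·Y^2·Z^0.
  monomial 3·x^0·y^1 ↦ 3·X^0·Y^1·Z^1.
  monomial 1·x^0·y^0 ↦ 1·X^0·Y^0·Z^2.
Collecting: F(X, Y, Z) = 2*X*Y - Y**2 + 3*Y*Z + Z**2.


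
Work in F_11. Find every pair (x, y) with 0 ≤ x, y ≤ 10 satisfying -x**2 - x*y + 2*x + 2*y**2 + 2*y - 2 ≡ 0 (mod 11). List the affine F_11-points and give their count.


Affine F_11-points: {(0, 3), (0, 7), (1, 6), (1, 10), (2, 1), (2, 10), (6, 6), (6, 7), (10, 1), (10, 3)}; count = 10.

For each of the 121 pairs (x, y) ∈ F_11², evaluate f(x, y) mod 11. Record the zeros.
  x = 0: [0↦9, 1↦2, 2↦10, 3↦0, 4↦5, 5↦3, 6↦5, 7↦0, 8↦10, 9↦2, 10↦9]  zeros at y ∈ {3, 7}
  x = 1: [0↦10, 1↦2, 2↦9, 3↦9, 4↦2, 5↦10, 6↦0, 7↦5, 8↦3, 9↦5, 10↦0]  zeros at y ∈ {6, 10}
  x = 2: [0↦9, 1↦0, 2↦6, 3↦5, 4↦8, 5↦4, 6↦4, 7↦8, 8↦5, 9↦6, 10↦0]  zeros at y ∈ {1, 10}
  x = 3: [0↦6, 1↦7, 2↦1, 3↦10, 4↦1, 5↦7, 6↦6, 7↦9, 8↦5, 9↦5, 10↦9]  zeros at y ∈ ∅
  x = 4: [0↦1, 1↦1, 2↦5, 3↦2, 4↦3, 5↦8, 6↦6, 7↦8, 8↦3, 9↦2, 10↦5]  zeros at y ∈ ∅
  x = 5: [0↦5, 1↦4, 2↦7, 3↦3, 4↦3, 5↦7, 6↦4, 7↦5, 8↦10, 9↦8, 10↦10]  zeros at y ∈ ∅
  x = 6: [0↦7, 1↦5, 2↦7, 3↦2, 4↦1, 5↦4, 6↦0, 7↦0, 8↦4, 9↦1, 10↦2]  zeros at y ∈ {6, 7}
  x = 7: [0↦7, 1↦4, 2↦5, 3↦10, 4↦8, 5↦10, 6↦5, 7↦4, 8↦7, 9↦3, 10↦3]  zeros at y ∈ ∅
  x = 8: [0↦5, 1↦1, 2↦1, 3↦5, 4↦2, 5↦3, 6↦8, 7↦6, 8↦8, 9↦3, 10↦2]  zeros at y ∈ ∅
  x = 9: [0↦1, 1↦7, 2↦6, 3↦9, 4↦5, 5↦5, 6↦9, 7↦6, 8↦7, 9↦1, 10↦10]  zeros at y ∈ ∅
  x = 10: [0↦6, 1↦0, 2↦9, 3↦0, 4↦6, 5↦5, 6↦8, 7↦4, 8↦4, 9↦8, 10↦5]  zeros at y ∈ {1, 3}
Collecting zeros: affine points = {(0, 3), (0, 7), (1, 6), (1, 10), (2, 1), (2, 10), (6, 6), (6, 7), (10, 1), (10, 3)}.
Total count |C(F_11)_aff| = 10.


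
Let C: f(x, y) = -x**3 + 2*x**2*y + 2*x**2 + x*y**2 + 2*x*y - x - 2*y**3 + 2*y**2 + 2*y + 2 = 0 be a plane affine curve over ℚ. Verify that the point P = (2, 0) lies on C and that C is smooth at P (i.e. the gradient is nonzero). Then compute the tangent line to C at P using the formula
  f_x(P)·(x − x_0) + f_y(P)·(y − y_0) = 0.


Tangent line at P: -5*x + 14*y + 10 = 0.

Step 1: f(2, 0) = 0, so P lies on C.
Step 2: partial derivatives
  f_x(x, y) = -3*x**2 + 4*x*y + 4*x + y**2 + 2*y - 1, f_y(x, y) = 2*x**2 + 2*x*y + 2*x - 6*y**2 + 4*y + 2.
  f_x(P) = -5, f_y(P) = 14 (gradient nonzero, so P is smooth).
Step 3: tangent line at P: -5·(x − 2) + 14·(y − 0) = 0.
Expanding: -5*x + 14*y + 10 = 0.


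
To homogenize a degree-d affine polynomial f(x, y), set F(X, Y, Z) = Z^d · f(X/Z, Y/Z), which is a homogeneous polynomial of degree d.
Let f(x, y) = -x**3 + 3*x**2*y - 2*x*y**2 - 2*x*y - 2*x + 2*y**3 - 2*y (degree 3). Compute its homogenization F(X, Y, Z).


F(X, Y, Z) = -X**3 + 3*X**2*Y - 2*X*Y**2 - 2*X*Y*Z - 2*X*Z**2 + 2*Y**3 - 2*Y*Z**2

deg(f) = 3.
Substitute x = X/Z, y = Y/Z into f, then multiply by Z^3.
  monomial -1·x^3·y^0 ↦ -1·X^3·Y^0·Z^0.
  monomial 3·x^2·y^1 ↦ 3·X^2·Y^1·Z^0.
  monomial -2·x^1·y^2 ↦ -2·X^1·Y^2·Z^0.
  monomial -2·x^1·y^1 ↦ -2·X^1·Y^1·Z^1.
  monomial -2·x^1·y^0 ↦ -2·X^1·Y^0·Z^2.
  monomial 2·x^0·y^3 ↦ 2·X^0·Y^3·Z^0.
  monomial -2·x^0·y^1 ↦ -2·X^0·Y^1·Z^2.
Collecting: F(X, Y, Z) = -X**3 + 3*X**2*Y - 2*X*Y**2 - 2*X*Y*Z - 2*X*Z**2 + 2*Y**3 - 2*Y*Z**2.


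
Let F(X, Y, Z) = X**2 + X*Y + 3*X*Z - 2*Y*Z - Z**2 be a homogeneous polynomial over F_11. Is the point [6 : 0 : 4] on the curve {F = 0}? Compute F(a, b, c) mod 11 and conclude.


F(6,0,4) ≡ 4 (mod 11); P is NOT on the curve.

Evaluate F(6, 0, 4) term-by-term (mod 11).
  X**2 ↦ 1·36·1·1 = 36
  X*Y ↦ 1·6·0·1 = 0
  3*X*Z ↦ 3·6·1·4 = 72
  -2*Y*Z ↦ -2·1·0·4 = 0
  -Z**2 ↦ -1·1·1·16 = -16
Sum: F(6, 0, 4) = (36) + (0) + (72) + (0) + (-16) = 92.
Reducing mod 11: 92 ≡ 4 (mod 11).
Since F(a, b, c) ≡ 4 ≠ 0 (mod 11), P does NOT lie on the curve.


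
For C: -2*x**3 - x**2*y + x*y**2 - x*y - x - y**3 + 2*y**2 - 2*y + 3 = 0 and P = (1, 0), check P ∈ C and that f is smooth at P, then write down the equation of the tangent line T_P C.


Tangent line at P: -7*x - 4*y + 7 = 0.

Step 1: f(1, 0) = 0, so P lies on C.
Step 2: partial derivatives
  f_x(x, y) = -6*x**2 - 2*x*y + y**2 - y - 1, f_y(x, y) = -x**2 + 2*x*y - x - 3*y**2 + 4*y - 2.
  f_x(P) = -7, f_y(P) = -4 (gradient nonzero, so P is smooth).
Step 3: tangent line at P: -7·(x − 1) + -4·(y − 0) = 0.
Expanding: -7*x - 4*y + 7 = 0.


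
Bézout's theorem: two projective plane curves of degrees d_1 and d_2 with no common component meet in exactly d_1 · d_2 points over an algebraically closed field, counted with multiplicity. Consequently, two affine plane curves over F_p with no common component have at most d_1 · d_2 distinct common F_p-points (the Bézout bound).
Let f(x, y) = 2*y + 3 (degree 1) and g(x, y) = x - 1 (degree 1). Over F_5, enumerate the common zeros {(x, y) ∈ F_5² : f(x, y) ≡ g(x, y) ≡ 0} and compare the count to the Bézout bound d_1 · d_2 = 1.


Common zeros: {(1, 1)}; count = 1; Bézout bound = 1.

deg(f) = 1, deg(g) = 1, so Bézout bound = 1.
Scan x ∈ F_5. For each x, list the y ∈ F_5 with f(x, y) ≡ 0 and those with g(x, y) ≡ 0 (mod 5); the common zeros in that column are the intersection.
  x = 0: f ≡ 0 at y ∈ {1}; g ≡ 0 at y ∈ ∅; common: ∅.
  x = 1: f ≡ 0 at y ∈ {1}; g ≡ 0 at y ∈ {0, 1, 2, 3, 4}; common: {1}.
  x = 2: f ≡ 0 at y ∈ {1}; g ≡ 0 at y ∈ ∅; common: ∅.
  x = 3: f ≡ 0 at y ∈ {1}; g ≡ 0 at y ∈ ∅; common: ∅.
  x = 4: f ≡ 0 at y ∈ {1}; g ≡ 0 at y ∈ ∅; common: ∅.
Collecting: common zeros = {(1, 1)}, so the count is 1.
Comparison with the Bézout bound: 1 ≤ 1 = deg(f)·deg(g), as expected for curves with no common component (the bound is attained).


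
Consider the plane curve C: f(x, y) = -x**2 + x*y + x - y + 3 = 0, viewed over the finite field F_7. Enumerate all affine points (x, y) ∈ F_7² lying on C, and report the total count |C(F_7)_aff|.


Affine F_7-points: {(0, 3), (2, 6), (3, 5), (4, 3), (5, 6), (6, 4)}; count = 6.

For each of the 49 pairs (x, y) ∈ F_7², evaluate f(x, y) mod 7. Record the zeros.
  x = 0: [0↦3, 1↦2, 2↦1, 3↦0, 4↦6, 5↦5, 6↦4]  zeros at y ∈ {3}
  x = 1: [0↦3, 1↦3, 2↦3, 3↦3, 4↦3, 5↦3, 6↦3]  zeros at y ∈ ∅
  x = 2: [0↦1, 1↦2, 2↦3, 3↦4, 4↦5, 5↦6, 6↦0]  zeros at y ∈ {6}
  x = 3: [0↦4, 1↦6, 2↦1, 3↦3, 4↦5, 5↦0, 6↦2]  zeros at y ∈ {5}
  x = 4: [0↦5, 1↦1, 2↦4, 3↦0, 4↦3, 5↦6, 6↦2]  zeros at y ∈ {3}
  x = 5: [0↦4, 1↦1, 2↦5, 3↦2, 4↦6, 5↦3, 6↦0]  zeros at y ∈ {6}
  x = 6: [0↦1, 1↦6, 2↦4, 3↦2, 4↦0, 5↦5, 6↦3]  zeros at y ∈ {4}
Collecting zeros: affine points = {(0, 3), (2, 6), (3, 5), (4, 3), (5, 6), (6, 4)}.
Total count |C(F_7)_aff| = 6.


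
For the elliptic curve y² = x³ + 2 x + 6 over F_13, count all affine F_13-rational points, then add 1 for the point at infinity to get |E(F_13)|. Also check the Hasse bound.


Affine points = {(1, 3), (1, 10), (3, 0), (4, 0), (6, 0), (7, 5), (7, 8), (8, 1), (8, 12), (9, 5), (9, 8), (10, 5), (10, 8), (12, 4), (12, 9)}; affine count = 15; |E(F_13)| = 16.

Discriminant check: Δ ∝ 4a³ + 27b² = 4·2³ + 27·6² = 4·8 + 27·36 ≡ 3 (mod 13). Nonzero ⇒ E is nonsingular.
For each x ∈ F_13, compute rhs = x³ + 2·x + 6 mod 13, then count y ∈ F_13 with y² ≡ rhs.
  x = 0: rhs = 6, matching y values: none (0 points).
  x = 1: rhs = 9, matching y values: 3, 10 (2 points).
  x = 2: rhs = 5, matching y values: none (0 points).
  x = 3: rhs = 0, matching y values: 0 (1 points).
  x = 4: rhs = 0, matching y values: 0 (1 points).
  x = 5: rhs = 11, matching y values: none (0 points).
  x = 6: rhs = 0, matching y values: 0 (1 points).
  x = 7: rhs = 12, matching y values: 5, 8 (2 points).
  x = 8: rhs = 1, matching y values: 1, 12 (2 points).
  x = 9: rhs = 12, matching y values: 5, 8 (2 points).
  x = 10: rhs = 12, matching y values: 5, 8 (2 points).
  x = 11: rhs = 7, matching y values: none (0 points).
  x = 12: rhs = 3, matching y values: 4, 9 (2 points).
Total affine count: 15.
Full point count |E(F_13)| = 15 + 1 = 16.
Hasse bound: |16 − (13+1)| = |2| = 2 ≤ 2√13 ≈ 7.2111 ✓.


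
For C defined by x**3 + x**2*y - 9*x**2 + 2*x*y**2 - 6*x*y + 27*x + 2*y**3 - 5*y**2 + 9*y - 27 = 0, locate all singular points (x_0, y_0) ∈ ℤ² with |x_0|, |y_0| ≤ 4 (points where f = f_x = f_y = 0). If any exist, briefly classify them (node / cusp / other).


Singular points: {(3, 0)}; classification: cusp.

Compute partial derivatives:
  f_x = 3*x**2 + 2*x*y - 18*x + 2*y**2 - 6*y + 27.
  f_y = x**2 + 4*x*y - 6*x + 6*y**2 - 10*y + 9.
Scan x_0 ∈ {−4, ..., 4}. For each x_0, f_y(x_0, y) is a polynomial in y; find its integer roots y ∈ {−4, ..., 4}, then test f_x and f at those candidates.
  x = -4: f_y(-4, y) = 6*y**2 - 26*y + 49; no integer root y with |y| ≤ 4.
  x = -3: f_y(-3, y) = 6*y**2 - 22*y + 36; no integer root y with |y| ≤ 4.
  x = -2: f_y(-2, y) = 6*y**2 - 18*y + 25; no integer root y with |y| ≤ 4.
  x = -1: f_y(-1, y) = 6*y**2 - 14*y + 16; no integer root y with |y| ≤ 4.
  x = 0: f_y(0, y) = 6*y**2 - 10*y + 9; no integer root y with |y| ≤ 4.
  x = 1: f_y(1, y) = 6*y**2 - 6*y + 4; no integer root y with |y| ≤ 4.
  x = 2: f_y(2, y) = 6*y**2 - 2*y + 1; no integer root y with |y| ≤ 4.
  x = 3: f_y(3, y) = 6*y**2 + 2*y; vanishes at y ∈ {0}. (3, 0): f_x = 0, f = 0 — SINGULAR.
  x = 4: f_y(4, y) = 6*y**2 + 6*y + 1; no integer root y with |y| ≤ 4.
Only singular point on the grid: (3, 0).
Classify: substitute x = 3 + u, y = 0 + v and expand: f = u**3 + u**2*v + 2*u*v**2 + 2*v**3 + v**2.
No constant or linear terms (consistent with a singular point). Quadratic part: v**2. Cubic part: u**3 + u**2*v + 2*u*v**2 + 2*v**3.
The quadratic part v**2 is a perfect square, so there is a single (double) tangent line v = 0, i.e. y = 0. Restricting the cubic part to that line (v = 0) leaves u**3 ≠ 0, so f is not divisible by v and the branch is v² ≈ -u**3 to lowest order — this is a cusp.
Classification: cusp.


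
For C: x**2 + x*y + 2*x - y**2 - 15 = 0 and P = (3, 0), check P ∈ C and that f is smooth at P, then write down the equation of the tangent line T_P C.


Tangent line at P: 8*x + 3*y - 24 = 0.

Step 1: f(3, 0) = 0, so P lies on C.
Step 2: partial derivatives
  f_x(x, y) = 2*x + y + 2, f_y(x, y) = x - 2*y.
  f_x(P) = 8, f_y(P) = 3 (gradient nonzero, so P is smooth).
Step 3: tangent line at P: 8·(x − 3) + 3·(y − 0) = 0.
Expanding: 8*x + 3*y - 24 = 0.


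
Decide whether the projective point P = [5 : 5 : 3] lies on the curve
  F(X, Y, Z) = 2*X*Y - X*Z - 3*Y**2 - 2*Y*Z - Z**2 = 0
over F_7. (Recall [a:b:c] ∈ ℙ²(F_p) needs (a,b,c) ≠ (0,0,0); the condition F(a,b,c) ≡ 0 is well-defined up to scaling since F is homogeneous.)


F(5,5,3) ≡ 5 (mod 7); P is NOT on the curve.

Evaluate F(5, 5, 3) term-by-term (mod 7).
  2*X*Y ↦ 2·5·5·1 = 50
  -X*Z ↦ -1·5·1·3 = -15
  -3*Y**2 ↦ -3·1·25·1 = -75
  -2*Y*Z ↦ -2·1·5·3 = -30
  -Z**2 ↦ -1·1·1·9 = -9
Sum: F(5, 5, 3) = (50) + (-15) + (-75) + (-30) + (-9) = -79.
Reducing mod 7: -79 ≡ 5 (mod 7).
Since F(a, b, c) ≡ 5 ≠ 0 (mod 7), P does NOT lie on the curve.


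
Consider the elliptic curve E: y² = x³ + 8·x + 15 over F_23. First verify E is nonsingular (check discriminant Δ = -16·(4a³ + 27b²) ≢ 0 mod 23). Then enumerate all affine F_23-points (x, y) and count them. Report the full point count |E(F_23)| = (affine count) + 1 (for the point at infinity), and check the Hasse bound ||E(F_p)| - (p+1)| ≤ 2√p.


Affine points = {(1, 1), (1, 22), (2, 4), (2, 19), (6, 7), (6, 16), (7, 0), (8, 4), (8, 19), (11, 10), (11, 13), (13, 4), (13, 19), (17, 2), (17, 21), (22, 11), (22, 12)}; affine count = 17; |E(F_23)| = 18.

Discriminant check: Δ ∝ 4a³ + 27b² = 4·8³ + 27·15² = 4·512 + 27·225 ≡ 4 (mod 23). Nonzero ⇒ E is nonsingular.
For each x ∈ F_23, compute rhs = x³ + 8·x + 15 mod 23, then count y ∈ F_23 with y² ≡ rhs.
  x = 0: rhs = 15, matching y values: none (0 points).
  x = 1: rhs = 1, matching y values: 1, 22 (2 points).
  x = 2: rhs = 16, matching y values: 4, 19 (2 points).
  x = 3: rhs = 20, matching y values: none (0 points).
  x = 4: rhs = 19, matching y values: none (0 points).
  x = 5: rhs = 19, matching y values: none (0 points).
  x = 6: rhs = 3, matching y values: 7, 16 (2 points).
  x = 7: rhs = 0, matching y values: 0 (1 points).
  x = 8: rhs = 16, matching y values: 4, 19 (2 points).
  x = 9: rhs = 11, matching y values: none (0 points).
  x = 10: rhs = 14, matching y values: none (0 points).
  x = 11: rhs = 8, matching y values: 10, 13 (2 points).
  x = 12: rhs = 22, matching y values: none (0 points).
  x = 13: rhs = 16, matching y values: 4, 19 (2 points).
  x = 14: rhs = 19, matching y values: none (0 points).
  x = 15: rhs = 14, matching y values: none (0 points).
  x = 16: rhs = 7, matching y values: none (0 points).
  x = 17: rhs = 4, matching y values: 2, 21 (2 points).
  x = 18: rhs = 11, matching y values: none (0 points).
  x = 19: rhs = 11, matching y values: none (0 points).
  x = 20: rhs = 10, matching y values: none (0 points).
  x = 21: rhs = 14, matching y values: none (0 points).
  x = 22: rhs = 6, matching y values: 11, 12 (2 points).
Total affine count: 17.
Full point count |E(F_23)| = 17 + 1 = 18.
Hasse bound: |18 − (23+1)| = |-6| = 6 ≤ 2√23 ≈ 9.5917 ✓.


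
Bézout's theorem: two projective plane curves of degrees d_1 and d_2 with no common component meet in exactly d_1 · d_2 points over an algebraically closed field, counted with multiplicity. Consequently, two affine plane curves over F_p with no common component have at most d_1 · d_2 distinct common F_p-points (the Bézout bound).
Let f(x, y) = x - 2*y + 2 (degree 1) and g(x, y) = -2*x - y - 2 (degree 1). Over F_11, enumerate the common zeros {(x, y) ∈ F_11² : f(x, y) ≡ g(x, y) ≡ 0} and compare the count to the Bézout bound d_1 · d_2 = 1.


Common zeros: {(1, 7)}; count = 1; Bézout bound = 1.

deg(f) = 1, deg(g) = 1, so Bézout bound = 1.
Scan x ∈ F_11. For each x, list the y ∈ F_11 with f(x, y) ≡ 0 and those with g(x, y) ≡ 0 (mod 11); the common zeros in that column are the intersection.
  x = 0: f ≡ 0 at y ∈ {1}; g ≡ 0 at y ∈ {9}; common: ∅.
  x = 1: f ≡ 0 at y ∈ {7}; g ≡ 0 at y ∈ {7}; common: {7}.
  x = 2: f ≡ 0 at y ∈ {2}; g ≡ 0 at y ∈ {5}; common: ∅.
  x = 3: f ≡ 0 at y ∈ {8}; g ≡ 0 at y ∈ {3}; common: ∅.
  x = 4: f ≡ 0 at y ∈ {3}; g ≡ 0 at y ∈ {1}; common: ∅.
  x = 5: f ≡ 0 at y ∈ {9}; g ≡ 0 at y ∈ {10}; common: ∅.
  x = 6: f ≡ 0 at y ∈ {4}; g ≡ 0 at y ∈ {8}; common: ∅.
  x = 7: f ≡ 0 at y ∈ {10}; g ≡ 0 at y ∈ {6}; common: ∅.
  x = 8: f ≡ 0 at y ∈ {5}; g ≡ 0 at y ∈ {4}; common: ∅.
  x = 9: f ≡ 0 at y ∈ {0}; g ≡ 0 at y ∈ {2}; common: ∅.
  x = 10: f ≡ 0 at y ∈ {6}; g ≡ 0 at y ∈ {0}; common: ∅.
Collecting: common zeros = {(1, 7)}, so the count is 1.
Comparison with the Bézout bound: 1 ≤ 1 = deg(f)·deg(g), as expected for curves with no common component (the bound is attained).
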